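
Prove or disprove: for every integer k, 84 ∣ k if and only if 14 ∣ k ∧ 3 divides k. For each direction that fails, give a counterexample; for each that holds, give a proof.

Forward direction. If 84 ∣ k, write k = 84q. Since 84 = 6·14, k = 14·(6q), so 14 ∣ k; and since 84 = 28·3, k = 3·(28q), so 3 ∣ k.

Converse. This fails: take k = 42. Both 14 ∣ 42 and 3 ∣ 42, yet 42 is not a multiple of 84 (since 42 = 0·84 + 42), so 84 ∤ 42.

The forward direction holds; the converse fails.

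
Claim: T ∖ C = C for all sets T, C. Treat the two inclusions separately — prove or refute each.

Both inclusions fail.

(⊆) This inclusion fails. Take T = {1}, C = ∅; then 1 ∈ T ∖ C but 1 ∉ C.

(⊇) This inclusion fails. Take T = ∅, C = {1}; then 1 ∈ C but 1 ∉ T ∖ C.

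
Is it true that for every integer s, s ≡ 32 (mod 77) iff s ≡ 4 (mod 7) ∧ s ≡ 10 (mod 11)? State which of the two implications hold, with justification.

The biconditional holds.

(⟹) Suppose s ≡ 32 (mod 77); write s = 77j + 32. Since 7 ∣ 77, reducing mod 7 gives s ≡ 32 ≡ 4 (mod 7); since 11 ∣ 77, reducing mod 11 gives s ≡ 32 ≡ 10 (mod 11).

(⟸) Conversely, if s ≡ 4 (mod 7) and s ≡ 10 (mod 11), then by the Chinese remainder theorem s ≡ 32 (mod 77). This is exactly s ≡ 32 (mod 77).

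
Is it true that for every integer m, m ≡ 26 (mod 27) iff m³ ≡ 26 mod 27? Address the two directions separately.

(→) Suppose m ≡ 26 (mod 27). Write m = 27j + 26. Then (27j + 26)³ = 19683j³ + 56862j² + 54756j + 17576 = 27(729j³ + 2106j² + 2028j + 650) + 26, so m³ ≡ 26 (mod 27).

(←) This fails: take m = 8. Then 8³ = 512 ≡ 26 (mod 27), yet 8 ≡ 8 (mod 27), not 26.

Only the forward implication holds.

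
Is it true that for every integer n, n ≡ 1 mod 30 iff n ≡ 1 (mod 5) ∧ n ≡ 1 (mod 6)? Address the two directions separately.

Both directions hold.

(⟸) If n ≡ 1 (mod 5) and n ≡ 1 (mod 6), then by the Chinese remainder theorem n ≡ 1 (mod 30). This is exactly n ≡ 1 (mod 30).

(⟹) Suppose n ≡ 1 (mod 30); write n = 30j + 1. Since 5 ∣ 30, reducing mod 5 gives n ≡ 1 (mod 5); since 6 ∣ 30, reducing mod 6 gives n ≡ 1 (mod 6).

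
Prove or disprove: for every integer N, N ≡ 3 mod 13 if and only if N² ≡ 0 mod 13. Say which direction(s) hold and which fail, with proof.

(⇒) fails and (⇐) fails.

Forward direction. This fails: take N = 3. Then 3 ≡ 3 (mod 13), but 3² = 9 ≡ 9 (mod 13), not 0.

Converse. This fails: take N = 0. Then 0² = 0 ≡ 0 (mod 13), yet 0 ≡ 0 (mod 13), not 3.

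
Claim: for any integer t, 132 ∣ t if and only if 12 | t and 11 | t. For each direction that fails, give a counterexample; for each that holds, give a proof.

[⇒] If 132 ∣ t, write t = 132q. Since 132 = 11·12, t = 12·(11q), so 12 ∣ t; and since 132 = 12·11, t = 11·(12q), so 11 ∣ t.

[⇐] Suppose 12 ∣ t and 11 ∣ t. Any common multiple of 12 and 11 is a multiple of their lcm; here gcd(12, 11) = 1, so lcm(12, 11) = 12·11 = 132, so 132 ∣ t.

Both implications hold.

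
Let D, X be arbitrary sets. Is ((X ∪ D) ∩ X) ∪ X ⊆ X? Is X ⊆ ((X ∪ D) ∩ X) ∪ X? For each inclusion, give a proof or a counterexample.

Both inclusions hold; the sets are equal.

Forward inclusion. Let x ∈ ((X ∪ D) ∩ X) ∪ X. Then either x ∈ X and x ∉ D; or x ∈ D ∩ X. In each case x ∈ X, so ((X ∪ D) ∩ X) ∪ X ⊆ X.

Reverse inclusion. Let x ∈ X. Then either x ∈ X and x ∉ D; or x ∈ D ∩ X. In each case x ∈ ((X ∪ D) ∩ X) ∪ X, so X ⊆ ((X ∪ D) ∩ X) ∪ X.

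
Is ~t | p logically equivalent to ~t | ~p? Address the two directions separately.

Both directions fail.

(⟹) This fails. Under t = T, p = T, the left side is true but the right side is false.

(⟸) This fails. Under t = T, p = F, the left side is false but the right side is true.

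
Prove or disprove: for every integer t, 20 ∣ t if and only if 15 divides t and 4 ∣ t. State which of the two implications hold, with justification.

(⇒) fails; (⇐) holds.

(⇒) This fails: take t = 20. Certainly 20 ∣ 20, but 15 ∤ 20.

(⇐) Suppose 15 ∣ t and 4 ∣ t. Any common multiple of 15 and 4 is a multiple of their lcm; here gcd(15, 4) = 1, so lcm(15, 4) = 15·4 = 60, so 60 ∣ t. Since 20 ∣ 60, it follows that 20 ∣ t.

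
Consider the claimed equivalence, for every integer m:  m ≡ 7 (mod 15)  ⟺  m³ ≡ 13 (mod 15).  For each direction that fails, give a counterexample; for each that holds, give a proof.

(⇒) Suppose m ≡ 7 (mod 15). Write m = 15j + 7. Then (15j + 7)³ = 3375j³ + 4725j² + 2205j + 343 = 15(225j³ + 315j² + 147j + 22) + 13, so m³ ≡ 13 (mod 15).

(⇐) Conversely, suppose m³ ≡ 13 (mod 15). The only residue r in {0, …, 14} with r³ ≡ 13 (mod 15) is r = 7, so m ≡ 7 (mod 15).

The biconditional holds.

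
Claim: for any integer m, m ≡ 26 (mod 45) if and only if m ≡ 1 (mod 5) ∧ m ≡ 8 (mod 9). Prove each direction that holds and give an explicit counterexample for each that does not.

(→) Suppose m ≡ 26 (mod 45); write m = 45j + 26. Since 5 ∣ 45, reducing mod 5 gives m ≡ 26 ≡ 1 (mod 5); since 9 ∣ 45, reducing mod 9 gives m ≡ 26 ≡ 8 (mod 9).

(←) Conversely, if m ≡ 1 (mod 5) and m ≡ 8 (mod 9), then by the Chinese remainder theorem m ≡ 26 (mod 45). This is exactly m ≡ 26 (mod 45).

The biconditional holds.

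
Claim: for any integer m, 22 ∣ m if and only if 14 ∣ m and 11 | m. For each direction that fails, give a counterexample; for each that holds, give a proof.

Only the converse holds.

Forward direction. This fails: take m = 22. Certainly 22 ∣ 22, but 14 ∤ 22.

Converse. Suppose 14 ∣ m and 11 ∣ m. Any common multiple of 14 and 11 is a multiple of their lcm; here gcd(14, 11) = 1, so lcm(14, 11) = 14·11 = 154, so 154 ∣ m. Since 22 ∣ 154, it follows that 22 ∣ m.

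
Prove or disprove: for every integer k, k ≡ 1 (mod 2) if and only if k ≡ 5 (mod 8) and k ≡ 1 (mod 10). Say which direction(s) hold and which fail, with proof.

(⇒) This fails: k = 1 gives 1 ≡ 1 (mod 2) but 1 ≡ 1 (mod 8), so the conjunction on the right does not hold.

(⇐) Conversely, if k ≡ 5 (mod 8) and k ≡ 1 (mod 10), then by the Chinese remainder theorem k ≡ 21 (mod 40). Since 21 ≡ 1 (mod 2) and 2 ∣ 40, we get k ≡ 1 (mod 2).

Only the reverse direction holds.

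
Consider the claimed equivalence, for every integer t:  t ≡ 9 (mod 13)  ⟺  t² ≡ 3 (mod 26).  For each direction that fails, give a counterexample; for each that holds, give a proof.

[⇒] This fails: take t = 22. Then 22 ≡ 9 (mod 13), but 22² = 484 ≡ 16 (mod 26), not 3.

[⇐] This fails: take t = 17. Then 17² = 289 ≡ 3 (mod 26), yet 17 ≡ 4 (mod 13), not 9.

(⇒) fails and (⇐) fails.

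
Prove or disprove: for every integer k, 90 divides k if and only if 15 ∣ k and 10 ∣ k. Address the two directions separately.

(→) If 90 ∣ k, write k = 90q. Since 90 = 6·15, k = 15·(6q), so 15 ∣ k; and since 90 = 9·10, k = 10·(9q), so 10 ∣ k.

(←) This fails: take k = 30. Both 15 ∣ 30 and 10 ∣ 30, yet 30 is not a multiple of 90 (since 30 = 0·90 + 30), so 90 ∤ 30.

Only the forward direction holds.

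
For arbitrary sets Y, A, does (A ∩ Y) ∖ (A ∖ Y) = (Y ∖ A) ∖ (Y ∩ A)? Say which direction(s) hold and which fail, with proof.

Forward inclusion. This inclusion fails. Take Y = {1}, A = {1}; then 1 ∈ (A ∩ Y) ∖ (A ∖ Y) but 1 ∉ (Y ∖ A) ∖ (Y ∩ A).

Reverse inclusion. This inclusion fails. Take Y = {1}, A = ∅; then 1 ∈ (Y ∖ A) ∖ (Y ∩ A) but 1 ∉ (A ∩ Y) ∖ (A ∖ Y).

Neither inclusion holds.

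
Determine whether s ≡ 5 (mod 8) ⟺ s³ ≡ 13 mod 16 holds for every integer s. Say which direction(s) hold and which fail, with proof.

The forward direction fails; the converse holds.

(←) The residues r modulo 16 with r³ ≡ 13 (mod 16) are exactly {5}, and each is ≡ 5 (mod 8).

(→) This fails: take s = 13. Then 13 ≡ 5 (mod 8), but 13³ = 2197 ≡ 5 (mod 16), not 13.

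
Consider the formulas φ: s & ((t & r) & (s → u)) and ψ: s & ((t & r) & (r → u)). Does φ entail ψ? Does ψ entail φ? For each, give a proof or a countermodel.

(→) Assume the antecedent. If t is true, the antecedent forces (t = T, u = T, s = T, r = T), and s & ((t & r) & (r → u)) holds there. If t is false, the antecedent cannot hold. Either way s & ((t & r) & (r → u)) holds.

(←) Assume the antecedent. If t is true, the antecedent forces (t = T, u = T, s = T, r = T), and s & ((t & r) & (s → u)) holds there. If t is false, the antecedent cannot hold. Either way s & ((t & r) & (s → u)) holds.

Both directions hold.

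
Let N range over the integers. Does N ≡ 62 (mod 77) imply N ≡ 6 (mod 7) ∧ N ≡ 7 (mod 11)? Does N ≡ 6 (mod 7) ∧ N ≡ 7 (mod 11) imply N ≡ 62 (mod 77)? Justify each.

Both directions hold; the statement is true.

(⟹) Suppose N ≡ 62 (mod 77); write N = 77j + 62. Since 7 ∣ 77, reducing mod 7 gives N ≡ 62 ≡ 6 (mod 7); since 11 ∣ 77, reducing mod 11 gives N ≡ 62 ≡ 7 (mod 11).

(⟸) Conversely, if N ≡ 6 (mod 7) and N ≡ 7 (mod 11), then by the Chinese remainder theorem N ≡ 62 (mod 77). This is exactly N ≡ 62 (mod 77).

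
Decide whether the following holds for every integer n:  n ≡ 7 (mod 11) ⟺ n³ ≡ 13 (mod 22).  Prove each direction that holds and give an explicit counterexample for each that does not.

Not equivalent: only (⇐) holds.

(→) This fails: take n = 18. Then 18 ≡ 7 (mod 11), but 18³ = 5832 ≡ 2 (mod 22), not 13.

(←) Conversely, the residues r modulo 22 with r³ ≡ 13 (mod 22) are exactly {7}, and each is ≡ 7 (mod 11).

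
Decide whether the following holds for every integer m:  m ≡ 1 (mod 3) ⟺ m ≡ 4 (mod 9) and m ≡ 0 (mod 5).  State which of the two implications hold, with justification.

(⇒) This fails: m = 1 gives 1 ≡ 1 (mod 3) but 1 ≡ 1 (mod 9), so the conjunction on the right does not hold.

(⇐) Conversely, if m ≡ 4 (mod 9) and m ≡ 0 (mod 5), then by the Chinese remainder theorem m ≡ 40 (mod 45). Since 40 ≡ 1 (mod 3) and 3 ∣ 45, we get m ≡ 1 (mod 3).

Only the reverse direction holds.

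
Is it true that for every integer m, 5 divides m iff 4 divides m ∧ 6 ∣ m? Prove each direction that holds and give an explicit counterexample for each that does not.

Forward direction. This fails: take m = 5. Certainly 5 ∣ 5, but 4 ∤ 5.

Converse. This fails: take m = 12. Both 4 ∣ 12 and 6 ∣ 12, yet 12 is not a multiple of 5 (since 12 = 2·5 + 2), so 5 ∤ 12.

(⇒) fails and (⇐) fails.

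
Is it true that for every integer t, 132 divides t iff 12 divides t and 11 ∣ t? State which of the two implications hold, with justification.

Forward direction. If 132 ∣ t, write t = 132q. Since 132 = 11·12, t = 12·(11q), so 12 ∣ t; and since 132 = 12·11, t = 11·(12q), so 11 ∣ t.

Converse. Suppose 12 ∣ t and 11 ∣ t. Any common multiple of 12 and 11 is a multiple of their lcm; here gcd(12, 11) = 1, so lcm(12, 11) = 12·11 = 132, so 132 ∣ t.

The biconditional holds.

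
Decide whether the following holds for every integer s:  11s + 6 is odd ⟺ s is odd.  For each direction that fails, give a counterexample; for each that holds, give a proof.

(→) Suppose 11s + 6 is odd. Since 11 is odd, 11s and s have the same parity, so 11s + 6 ≡ s + 6 (mod 2). As 6 is even, 11s + 6 is odd exactly when s is odd. Thus s is odd.

(←) Conversely, suppose s is odd; write s = 2j + 1. Then 11s + 6 = 11·(2j + 1) + 6 = 2·11j + 17, which is odd.

The biconditional holds.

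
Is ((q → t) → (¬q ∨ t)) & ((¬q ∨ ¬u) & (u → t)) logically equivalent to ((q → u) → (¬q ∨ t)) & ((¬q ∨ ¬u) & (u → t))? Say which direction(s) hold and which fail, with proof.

(⇒) Assume the antecedent. If u is true, the antecedent forces (u = T, q = F, t = T), and the consequent holds there. If u is false, the consequent reduces to true regardless of the other variables. Either way the consequent holds.

(⇐) Assume the antecedent. If u is true, the antecedent forces (u = T, q = F, t = T), and the consequent holds there. If u is false, the consequent reduces to true regardless of the other variables. Either way the consequent holds.

Both implications hold.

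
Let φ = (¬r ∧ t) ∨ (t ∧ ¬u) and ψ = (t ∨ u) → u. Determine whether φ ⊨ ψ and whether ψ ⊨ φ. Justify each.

Both directions fail.

(⇒) This fails. Under u = F, t = T, r = F, the left side is true but the right side is false.

(⇐) This fails. Under u = F, t = F, r = F, the left side is false but the right side is true.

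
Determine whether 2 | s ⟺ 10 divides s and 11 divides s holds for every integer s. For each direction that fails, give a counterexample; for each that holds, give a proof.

(⇒) fails; (⇐) holds.

(→) This fails: take s = 2. Certainly 2 ∣ 2, but 10 ∤ 2.

(←) Suppose 10 ∣ s and 11 ∣ s. Any common multiple of 10 and 11 is a multiple of their lcm; here gcd(10, 11) = 1, so lcm(10, 11) = 10·11 = 110, so 110 ∣ s. Since 2 ∣ 110, it follows that 2 ∣ s.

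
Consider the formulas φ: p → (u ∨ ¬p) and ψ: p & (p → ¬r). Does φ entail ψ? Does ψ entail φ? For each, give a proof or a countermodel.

Neither implication holds.

[⇒] This fails. Under p = F, r = F, u = F, the left side is true but the right side is false.

[⇐] This fails. Under p = T, r = F, u = F, the left side is false but the right side is true.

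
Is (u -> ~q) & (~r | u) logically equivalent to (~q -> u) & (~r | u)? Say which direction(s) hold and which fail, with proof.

(⇒) This fails. Under r = F, q = F, u = F, the left side is true but the right side is false.

(⇐) This fails. Under r = F, q = T, u = T, the left side is false but the right side is true.

(⇒) fails and (⇐) fails.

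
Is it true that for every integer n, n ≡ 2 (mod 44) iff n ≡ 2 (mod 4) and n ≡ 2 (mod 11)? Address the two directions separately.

(⟹) Suppose n ≡ 2 (mod 44); write n = 44j + 2. Since 4 ∣ 44, reducing mod 4 gives n ≡ 2 (mod 4); since 11 ∣ 44, reducing mod 11 gives n ≡ 2 (mod 11).

(⟸) Conversely, if n ≡ 2 (mod 4) and n ≡ 2 (mod 11), then by the Chinese remainder theorem n ≡ 2 (mod 44). This is exactly n ≡ 2 (mod 44).

Both implications hold.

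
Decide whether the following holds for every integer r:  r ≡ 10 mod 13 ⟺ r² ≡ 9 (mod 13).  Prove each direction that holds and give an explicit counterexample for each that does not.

(⇒) Suppose r ≡ 10 mod 13. Write r = 13j + 10. Then (13j + 10)² = 169j² + 260j + 100 = 13(13j² + 20j + 7) + 9, so r² ≡ 9 (mod 13).

(⇐) This fails: take r = 3. Then 3² = 9 ≡ 9 (mod 13), yet 3 ≡ 3 (mod 13), not 10.

The forward direction holds; the converse fails.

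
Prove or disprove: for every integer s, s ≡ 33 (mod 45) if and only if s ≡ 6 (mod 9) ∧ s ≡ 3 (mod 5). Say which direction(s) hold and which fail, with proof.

[⇒] Suppose s ≡ 33 (mod 45); write s = 45j + 33. Since 9 ∣ 45, reducing mod 9 gives s ≡ 33 ≡ 6 (mod 9); since 5 ∣ 45, reducing mod 5 gives s ≡ 33 ≡ 3 (mod 5).

[⇐] Conversely, if s ≡ 6 (mod 9) and s ≡ 3 (mod 5), then by the Chinese remainder theorem s ≡ 33 (mod 45). This is exactly s ≡ 33 (mod 45).

Both directions hold.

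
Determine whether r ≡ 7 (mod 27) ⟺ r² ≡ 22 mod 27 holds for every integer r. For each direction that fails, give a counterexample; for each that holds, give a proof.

Not equivalent: only (⇒) holds.

[⇒] Suppose r ≡ 7 (mod 27). Write r = 27j + 7. Then (27j + 7)² = 729j² + 378j + 49 = 27(27j² + 14j + 1) + 22, so r² ≡ 22 (mod 27).

[⇐] This fails: take r = 20. Then 20² = 400 ≡ 22 (mod 27), yet 20 ≡ 20 (mod 27), not 7.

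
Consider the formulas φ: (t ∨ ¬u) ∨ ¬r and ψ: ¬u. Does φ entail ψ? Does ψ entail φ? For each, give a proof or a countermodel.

(⇒) fails; (⇐) holds.

(→) This fails. Under u = T, r = F, t = F, the left side is true but the right side is false.

(←) Assume the antecedent. If u is true, the antecedent cannot hold. If u is false, (t ∨ ¬u) ∨ ¬r reduces to true regardless of the other variables. Either way (t ∨ ¬u) ∨ ¬r holds.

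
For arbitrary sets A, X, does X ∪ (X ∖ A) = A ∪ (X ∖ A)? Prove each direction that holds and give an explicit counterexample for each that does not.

(⊆) Let x ∈ X ∪ (X ∖ A). Then either x ∈ X and x ∉ A; or x ∈ A ∩ X. In each case x ∈ A ∪ (X ∖ A), so X ∪ (X ∖ A) ⊆ A ∪ (X ∖ A).

(⊇) This inclusion fails. Take A = {1}, X = ∅; then 1 ∈ A ∪ (X ∖ A) but 1 ∉ X ∪ (X ∖ A).

(⊆) holds; (⊇) fails.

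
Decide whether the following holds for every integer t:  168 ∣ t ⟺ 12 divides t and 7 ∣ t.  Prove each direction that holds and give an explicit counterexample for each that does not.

(→) If 168 ∣ t, write t = 168q. Since 168 = 14·12, t = 12·(14q), so 12 ∣ t; and since 168 = 24·7, t = 7·(24q), so 7 ∣ t.

(←) This fails: take t = 84. Both 12 ∣ 84 and 7 ∣ 84, yet 84 is not a multiple of 168 (since 84 = 0·168 + 84), so 168 ∤ 84.

The forward direction holds; the converse fails.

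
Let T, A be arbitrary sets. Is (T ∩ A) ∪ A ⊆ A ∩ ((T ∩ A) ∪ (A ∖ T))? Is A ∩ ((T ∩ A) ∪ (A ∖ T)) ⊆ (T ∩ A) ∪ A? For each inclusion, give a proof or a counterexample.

(⊇) Let x ∈ A ∩ ((T ∩ A) ∪ (A ∖ T)). Then either x ∈ A and x ∉ T; or x ∈ T ∩ A. In each case x ∈ (T ∩ A) ∪ A, so A ∩ ((T ∩ A) ∪ (A ∖ T)) ⊆ (T ∩ A) ∪ A.

(⊆) Let x ∈ (T ∩ A) ∪ A. Then either x ∈ A and x ∉ T; or x ∈ T ∩ A. In each case x ∈ A ∩ ((T ∩ A) ∪ (A ∖ T)), so (T ∩ A) ∪ A ⊆ A ∩ ((T ∩ A) ∪ (A ∖ T)).

Both inclusions hold; the sets are equal.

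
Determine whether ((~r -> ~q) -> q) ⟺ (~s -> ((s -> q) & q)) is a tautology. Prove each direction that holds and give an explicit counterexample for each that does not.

Forward direction. Assume the antecedent. If q is true, ~s -> ((s -> q) & q) reduces to true regardless of the other variables. If q is false, the antecedent cannot hold. Either way ~s -> ((s -> q) & q) holds.

Converse. This fails. Under q = F, r = F, s = T, the left side is false but the right side is true.

The forward direction holds; the converse fails.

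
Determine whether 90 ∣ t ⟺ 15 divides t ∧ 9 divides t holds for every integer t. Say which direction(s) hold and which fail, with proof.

(⇒) holds; (⇐) fails.

(⇒) If 90 ∣ t, write t = 90q. Since 90 = 6·15, t = 15·(6q), so 15 ∣ t; and since 90 = 10·9, t = 9·(10q), so 9 ∣ t.

(⇐) This fails: take t = 45. Both 15 ∣ 45 and 9 ∣ 45, yet 45 is not a multiple of 90 (since 45 = 0·90 + 45), so 90 ∤ 45.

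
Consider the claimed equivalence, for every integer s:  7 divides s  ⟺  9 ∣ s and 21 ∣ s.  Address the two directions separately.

(⟹) This fails: take s = 7. Certainly 7 ∣ 7, but 9 ∤ 7.

(⟸) Suppose 9 ∣ s and 21 ∣ s. Any common multiple of 9 and 21 is a multiple of their lcm; here lcm(9, 21) = 9·21/gcd(9, 21) = 189/3 = 63, so 63 ∣ s. Since 7 ∣ 63, it follows that 7 ∣ s.

Only the converse holds.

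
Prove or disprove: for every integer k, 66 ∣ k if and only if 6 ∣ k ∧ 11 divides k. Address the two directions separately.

(←) Suppose 6 ∣ k and 11 ∣ k. Any common multiple of 6 and 11 is a multiple of their lcm; here gcd(6, 11) = 1, so lcm(6, 11) = 6·11 = 66, so 66 ∣ k.

(→) If 66 ∣ k, write k = 66q. Since 66 = 11·6, k = 6·(11q), so 6 ∣ k; and since 66 = 6·11, k = 11·(6q), so 11 ∣ k.

The biconditional holds.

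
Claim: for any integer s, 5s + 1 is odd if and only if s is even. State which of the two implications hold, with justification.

Both implications hold.

(⇐) Suppose s is even; write s = 2j. Then 5s + 1 = 5·(2j) + 1 = 2·5j + 1, which is odd.

(⇒) Suppose 5s + 1 is odd. Since 5 is odd, 5s and s have the same parity, so 5s + 1 ≡ s + 1 (mod 2). As 1 is odd, 5s + 1 is odd exactly when s is even. Thus s is even.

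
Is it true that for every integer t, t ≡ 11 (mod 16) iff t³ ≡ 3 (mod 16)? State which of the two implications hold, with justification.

[⇒] Suppose t ≡ 11 (mod 16). Write t = 16j + 11. Then (16j + 11)³ = 4096j³ + 8448j² + 5808j + 1331 = 16(256j³ + 528j² + 363j + 83) + 3, so t³ ≡ 3 (mod 16).

[⇐] Conversely, suppose t³ ≡ 3 (mod 16). The only residue r in {0, …, 15} with r³ ≡ 3 (mod 16) is r = 11, so t ≡ 11 (mod 16).

Both directions hold; the statement is true.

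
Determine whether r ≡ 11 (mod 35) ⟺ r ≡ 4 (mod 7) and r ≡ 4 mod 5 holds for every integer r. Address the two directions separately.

Both directions fail.

Forward direction. This fails: r = 11 gives 11 ≡ 11 (mod 35) but 11 ≡ 1 (mod 5), so the conjunction on the right does not hold.

Converse. This fails: r = 4 satisfies both congruences on the right (4 ≡ 4 mod 7 and 4 ≡ 4 mod 5) yet 4 ≡ 4 (mod 35), not 11.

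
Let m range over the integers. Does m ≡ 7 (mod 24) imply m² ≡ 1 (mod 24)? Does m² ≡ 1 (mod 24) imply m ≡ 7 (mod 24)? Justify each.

(⟹) Suppose m ≡ 7 (mod 24). Write m = 24j + 7. Then (24j + 7)² = 576j² + 336j + 49 = 24(24j² + 14j + 2) + 1, so m² ≡ 1 (mod 24).

(⟸) This fails: take m = 1. Then 1² = 1 ≡ 1 (mod 24), yet 1 ≡ 1 (mod 24), not 7.

The forward direction holds; the converse fails.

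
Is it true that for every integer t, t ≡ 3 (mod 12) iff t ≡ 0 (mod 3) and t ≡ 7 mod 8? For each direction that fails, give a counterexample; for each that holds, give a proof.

Only the reverse direction holds.

[⇒] This fails: t = 3 gives 3 ≡ 3 (mod 12) but 3 ≡ 3 (mod 8), so the conjunction on the right does not hold.

[⇐] Conversely, if t ≡ 0 (mod 3) and t ≡ 7 (mod 8), then by the Chinese remainder theorem t ≡ 15 (mod 24). Since 15 ≡ 3 (mod 12) and 12 ∣ 24, we get t ≡ 3 (mod 12).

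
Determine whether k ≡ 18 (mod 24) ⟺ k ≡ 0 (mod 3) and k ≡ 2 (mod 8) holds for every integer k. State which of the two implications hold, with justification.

[⇒] Suppose k ≡ 18 (mod 24); write k = 24j + 18. Since 3 ∣ 24, reducing mod 3 gives k ≡ 18 ≡ 0 (mod 3); since 8 ∣ 24, reducing mod 8 gives k ≡ 18 ≡ 2 (mod 8).

[⇐] Conversely, if k ≡ 0 (mod 3) and k ≡ 2 (mod 8), then by the Chinese remainder theorem k ≡ 18 (mod 24). This is exactly k ≡ 18 (mod 24).

Equivalent; both directions hold.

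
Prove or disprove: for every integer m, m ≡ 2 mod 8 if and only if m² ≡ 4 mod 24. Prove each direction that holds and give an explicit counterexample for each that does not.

Neither direction holds.

(⟹) This fails: take m = 18. Then 18 ≡ 2 (mod 8), but 18² = 324 ≡ 12 (mod 24), not 4.

(⟸) This fails: take m = 14. Then 14² = 196 ≡ 4 (mod 24), yet 14 ≡ 6 (mod 8), not 2.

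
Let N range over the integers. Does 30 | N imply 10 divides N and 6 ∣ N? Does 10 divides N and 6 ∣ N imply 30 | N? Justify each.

(⟹) If 30 ∣ N, write N = 30q. Since 30 = 3·10, N = 10·(3q), so 10 ∣ N; and since 30 = 5·6, N = 6·(5q), so 6 ∣ N.

(⟸) Suppose 10 ∣ N and 6 ∣ N. Any common multiple of 10 and 6 is a multiple of their lcm; here lcm(10, 6) = 10·6/gcd(10, 6) = 60/2 = 30, so 30 ∣ N.

Both directions hold; the statement is true.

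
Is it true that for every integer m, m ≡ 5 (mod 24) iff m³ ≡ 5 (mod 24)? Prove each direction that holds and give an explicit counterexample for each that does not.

Equivalent; both directions hold.

[⇒] Suppose m ≡ 5 (mod 24). Write m = 24j + 5. Then (24j + 5)³ = 13824j³ + 8640j² + 1800j + 125 = 24(576j³ + 360j² + 75j + 5) + 5, so m³ ≡ 5 (mod 24).

[⇐] Conversely, suppose m³ ≡ 5 (mod 24). The only residue r in {0, …, 23} with r³ ≡ 5 (mod 24) is r = 5, so m ≡ 5 (mod 24).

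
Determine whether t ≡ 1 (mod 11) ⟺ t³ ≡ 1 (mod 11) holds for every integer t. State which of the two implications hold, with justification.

(⟹) Suppose t ≡ 1 (mod 11). Write t = 11j + 1. Then (11j + 1)³ = 1331j³ + 363j² + 33j + 1 = 11(121j³ + 33j² + 3j) + 1, so t³ ≡ 1 (mod 11).

(⟸) Conversely, suppose t³ ≡ 1 (mod 11). The only residue r in {0, …, 10} with r³ ≡ 1 (mod 11) is r = 1, so t ≡ 1 (mod 11).

Both implications hold.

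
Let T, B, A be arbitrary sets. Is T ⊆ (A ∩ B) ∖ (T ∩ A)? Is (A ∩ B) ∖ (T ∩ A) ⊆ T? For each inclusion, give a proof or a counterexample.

(⊆) This inclusion fails. Take T = {1}, B = ∅, A = ∅; then 1 ∈ T but 1 ∉ (A ∩ B) ∖ (T ∩ A).

(⊇) This inclusion fails. Take T = ∅, B = {1}, A = {1}; then 1 ∈ (A ∩ B) ∖ (T ∩ A) but 1 ∉ T.

Both inclusions fail.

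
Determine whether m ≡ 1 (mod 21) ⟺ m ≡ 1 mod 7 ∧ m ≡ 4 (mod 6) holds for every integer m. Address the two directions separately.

[⇒] This fails: m = 1 gives 1 ≡ 1 (mod 21) but 1 ≡ 1 (mod 6), so the conjunction on the right does not hold.

[⇐] Conversely, if m ≡ 1 (mod 7) and m ≡ 4 (mod 6), then by the Chinese remainder theorem m ≡ 22 (mod 42). Since 22 ≡ 1 (mod 21) and 21 ∣ 42, we get m ≡ 1 (mod 21).

Not equivalent: only (⇐) holds.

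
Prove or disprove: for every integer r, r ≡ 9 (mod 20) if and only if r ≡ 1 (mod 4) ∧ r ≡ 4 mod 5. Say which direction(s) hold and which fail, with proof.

(→) Suppose r ≡ 9 (mod 20); write r = 20j + 9. Since 4 ∣ 20, reducing mod 4 gives r ≡ 9 ≡ 1 (mod 4); since 5 ∣ 20, reducing mod 5 gives r ≡ 9 ≡ 4 (mod 5).

(←) Conversely, if r ≡ 1 (mod 4) and r ≡ 4 (mod 5), then by the Chinese remainder theorem r ≡ 9 (mod 20). This is exactly r ≡ 9 (mod 20).

Both directions hold; the statement is true.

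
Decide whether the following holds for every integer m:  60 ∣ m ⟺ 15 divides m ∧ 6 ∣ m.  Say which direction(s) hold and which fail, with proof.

Only the forward direction holds.

Forward direction. If 60 ∣ m, write m = 60q. Since 60 = 4·15, m = 15·(4q), so 15 ∣ m; and since 60 = 10·6, m = 6·(10q), so 6 ∣ m.

Converse. This fails: take m = 30. Both 15 ∣ 30 and 6 ∣ 30, yet 30 is not a multiple of 60 (since 30 = 0·60 + 30), so 60 ∤ 30.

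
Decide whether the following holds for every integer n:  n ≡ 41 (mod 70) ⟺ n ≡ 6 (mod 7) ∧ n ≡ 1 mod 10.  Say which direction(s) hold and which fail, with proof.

Forward direction. Suppose n ≡ 41 (mod 70); write n = 70j + 41. Since 7 ∣ 70, reducing mod 7 gives n ≡ 41 ≡ 6 (mod 7); since 10 ∣ 70, reducing mod 10 gives n ≡ 41 ≡ 1 (mod 10).

Converse. If n ≡ 6 (mod 7) and n ≡ 1 (mod 10), then by the Chinese remainder theorem n ≡ 41 (mod 70). This is exactly n ≡ 41 (mod 70).

Both directions hold.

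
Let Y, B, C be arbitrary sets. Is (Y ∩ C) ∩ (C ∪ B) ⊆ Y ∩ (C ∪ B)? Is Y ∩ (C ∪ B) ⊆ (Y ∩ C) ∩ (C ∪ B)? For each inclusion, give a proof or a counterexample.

The sets are not equal: only the forward inclusion holds.

(⊆) Let x ∈ (Y ∩ C) ∩ (C ∪ B). Then either x ∈ Y ∩ C and x ∉ B; or x ∈ Y ∩ B ∩ C. In each case x ∈ Y ∩ (C ∪ B), so (Y ∩ C) ∩ (C ∪ B) ⊆ Y ∩ (C ∪ B).

(⊇) This inclusion fails. Take Y = {1}, B = {1}, C = ∅; then 1 ∈ Y ∩ (C ∪ B) but 1 ∉ (Y ∩ C) ∩ (C ∪ B).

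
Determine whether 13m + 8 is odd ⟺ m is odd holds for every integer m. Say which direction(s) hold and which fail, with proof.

(⟹) Suppose 13m + 8 is odd. Since 13 is odd, 13m and m have the same parity, so 13m + 8 ≡ m + 8 (mod 2). As 8 is even, 13m + 8 is odd exactly when m is odd. Thus m is odd.

(⟸) Conversely, suppose m is odd; write m = 2j + 1. Then 13m + 8 = 13·(2j + 1) + 8 = 2·13j + 21, which is odd.

Equivalent; both directions hold.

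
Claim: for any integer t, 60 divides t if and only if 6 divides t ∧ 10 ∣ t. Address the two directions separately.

Only the forward implication holds.

Forward direction. If 60 ∣ t, write t = 60q. Since 60 = 10·6, t = 6·(10q), so 6 ∣ t; and since 60 = 6·10, t = 10·(6q), so 10 ∣ t.

Converse. This fails: take t = 30. Both 6 ∣ 30 and 10 ∣ 30, yet 30 is not a multiple of 60 (since 30 = 0·60 + 30), so 60 ∤ 30.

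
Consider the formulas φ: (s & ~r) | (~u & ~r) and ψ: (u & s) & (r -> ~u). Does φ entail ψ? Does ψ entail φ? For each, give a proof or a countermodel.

(⇒) This fails. Under u = F, s = F, r = F, the left side is true but the right side is false.

(⇐) Assume the antecedent. If u is true, the antecedent forces (u = T, s = T, r = F), and (s & ~r) | (~u & ~r) holds there. If u is false, the antecedent cannot hold. Either way (s & ~r) | (~u & ~r) holds.

Only the reverse direction holds.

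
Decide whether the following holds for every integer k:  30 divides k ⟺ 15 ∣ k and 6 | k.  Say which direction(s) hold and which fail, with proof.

(←) Suppose 15 ∣ k and 6 ∣ k. Any common multiple of 15 and 6 is a multiple of their lcm; here lcm(15, 6) = 15·6/gcd(15, 6) = 90/3 = 30, so 30 ∣ k.

(→) If 30 ∣ k, write k = 30q. Since 30 = 2·15, k = 15·(2q), so 15 ∣ k; and since 30 = 5·6, k = 6·(5q), so 6 ∣ k.

Both implications hold.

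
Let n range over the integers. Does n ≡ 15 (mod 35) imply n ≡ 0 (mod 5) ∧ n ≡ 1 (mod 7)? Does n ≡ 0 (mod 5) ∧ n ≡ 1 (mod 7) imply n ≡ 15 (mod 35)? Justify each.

Both implications hold.

Converse. If n ≡ 0 (mod 5) and n ≡ 1 (mod 7), then by the Chinese remainder theorem n ≡ 15 (mod 35). This is exactly n ≡ 15 (mod 35).

Forward direction. Suppose n ≡ 15 (mod 35); write n = 35j + 15. Since 5 ∣ 35, reducing mod 5 gives n ≡ 15 ≡ 0 (mod 5); since 7 ∣ 35, reducing mod 7 gives n ≡ 15 ≡ 1 (mod 7).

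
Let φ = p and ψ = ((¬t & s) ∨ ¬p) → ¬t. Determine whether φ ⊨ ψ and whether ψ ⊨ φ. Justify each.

(⇐) This fails. Under t = F, p = F, s = F, the left side is false but the right side is true.

(⇒) Assume the antecedent. If t is true, the antecedent forces (t = T, p = T, s = F) or (t = T, p = T, s = T), and ((¬t & s) ∨ ¬p) → ¬t holds there. If t is false, ((¬t & s) ∨ ¬p) → ¬t reduces to true regardless of the other variables. Either way ((¬t & s) ∨ ¬p) → ¬t holds.

Only the forward implication holds.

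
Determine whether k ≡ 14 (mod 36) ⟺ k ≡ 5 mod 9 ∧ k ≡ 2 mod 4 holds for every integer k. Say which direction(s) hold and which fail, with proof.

Equivalent; both directions hold.

(⇒) Suppose k ≡ 14 (mod 36); write k = 36j + 14. Since 9 ∣ 36, reducing mod 9 gives k ≡ 14 ≡ 5 (mod 9); since 4 ∣ 36, reducing mod 4 gives k ≡ 14 ≡ 2 (mod 4).

(⇐) Conversely, if k ≡ 5 (mod 9) and k ≡ 2 (mod 4), then by the Chinese remainder theorem k ≡ 14 (mod 36). This is exactly k ≡ 14 (mod 36).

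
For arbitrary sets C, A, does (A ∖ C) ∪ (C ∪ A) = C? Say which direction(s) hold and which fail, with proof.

(⟹) This inclusion fails. Take C = ∅, A = {1}; then 1 ∈ (A ∖ C) ∪ (C ∪ A) but 1 ∉ C.

(⟸) Let x ∈ C. Then either x ∈ C and x ∉ A; or x ∈ C ∩ A. In each case x ∈ (A ∖ C) ∪ (C ∪ A), so C ⊆ (A ∖ C) ∪ (C ∪ A).

The sets are not equal: only the reverse inclusion holds.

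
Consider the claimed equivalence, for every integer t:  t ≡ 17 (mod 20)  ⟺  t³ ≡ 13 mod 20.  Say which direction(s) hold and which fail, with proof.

Equivalent; both directions hold.

[⇒] Suppose t ≡ 17 (mod 20). Write t = 20j + 17. Then (20j + 17)³ = 8000j³ + 20400j² + 17340j + 4913 = 20(400j³ + 1020j² + 867j + 245) + 13, so t³ ≡ 13 (mod 20).

[⇐] Conversely, suppose t³ ≡ 13 (mod 20). The only residue r in {0, …, 19} with r³ ≡ 13 (mod 20) is r = 17, so t ≡ 17 (mod 20).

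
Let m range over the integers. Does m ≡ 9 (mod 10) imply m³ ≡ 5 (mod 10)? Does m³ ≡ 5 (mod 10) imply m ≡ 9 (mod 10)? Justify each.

Neither implication holds.

(⇒) This fails: take m = 9. Then 9 ≡ 9 (mod 10), but 9³ = 729 ≡ 9 (mod 10), not 5.

(⇐) This fails: take m = 5. Then 5³ = 125 ≡ 5 (mod 10), yet 5 ≡ 5 (mod 10), not 9.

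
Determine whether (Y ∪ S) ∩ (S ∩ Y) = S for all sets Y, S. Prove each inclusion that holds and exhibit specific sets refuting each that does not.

(⊆) holds; (⊇) fails.

(⊆) Let x ∈ (Y ∪ S) ∩ (S ∩ Y). Then x ∈ Y ∩ S, from which x ∈ S.

(⊇) This inclusion fails. Take Y = ∅, S = {1}; then 1 ∈ S but 1 ∉ (Y ∪ S) ∩ (S ∩ Y).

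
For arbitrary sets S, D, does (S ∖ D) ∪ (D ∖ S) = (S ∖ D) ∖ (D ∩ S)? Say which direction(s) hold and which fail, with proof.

Forward inclusion. This inclusion fails. Take S = ∅, D = {1}; then 1 ∈ (S ∖ D) ∪ (D ∖ S) but 1 ∉ (S ∖ D) ∖ (D ∩ S).

Reverse inclusion. Let x ∈ (S ∖ D) ∖ (D ∩ S). Then x ∈ S and x ∉ D, from which x ∈ (S ∖ D) ∪ (D ∖ S).

The sets are not equal: only the reverse inclusion holds.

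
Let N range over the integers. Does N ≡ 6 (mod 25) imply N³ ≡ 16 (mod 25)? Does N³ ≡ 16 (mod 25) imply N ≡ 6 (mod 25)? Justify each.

Both implications hold.

(→) Suppose N ≡ 6 (mod 25). Write N = 25j + 6. Then (25j + 6)³ = 15625j³ + 11250j² + 2700j + 216 = 25(625j³ + 450j² + 108j + 8) + 16, so N³ ≡ 16 (mod 25).

(←) Conversely, suppose N³ ≡ 16 (mod 25). The only residue r in {0, …, 24} with r³ ≡ 16 (mod 25) is r = 6, so N ≡ 6 (mod 25).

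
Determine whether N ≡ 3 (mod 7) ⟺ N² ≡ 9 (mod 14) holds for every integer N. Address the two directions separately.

(→) This fails: take N = 10. Then 10 ≡ 3 (mod 7), but 10² = 100 ≡ 2 (mod 14), not 9.

(←) This fails: take N = 11. Then 11² = 121 ≡ 9 (mod 14), yet 11 ≡ 4 (mod 7), not 3.

Neither direction holds.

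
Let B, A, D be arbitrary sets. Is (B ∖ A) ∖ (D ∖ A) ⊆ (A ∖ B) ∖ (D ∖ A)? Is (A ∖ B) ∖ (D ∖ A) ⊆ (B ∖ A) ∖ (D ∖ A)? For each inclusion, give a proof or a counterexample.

Both inclusions fail.

(⟹) This inclusion fails. Take B = {1}, A = ∅, D = ∅; then 1 ∈ (B ∖ A) ∖ (D ∖ A) but 1 ∉ (A ∖ B) ∖ (D ∖ A).

(⟸) This inclusion fails. Take B = ∅, A = {1}, D = ∅; then 1 ∈ (A ∖ B) ∖ (D ∖ A) but 1 ∉ (B ∖ A) ∖ (D ∖ A).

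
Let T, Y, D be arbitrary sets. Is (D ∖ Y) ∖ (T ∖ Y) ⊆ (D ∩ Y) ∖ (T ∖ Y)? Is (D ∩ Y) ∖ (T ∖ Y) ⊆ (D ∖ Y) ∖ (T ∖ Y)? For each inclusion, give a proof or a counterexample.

Both inclusions fail.

(⟹) This inclusion fails. Take T = ∅, Y = ∅, D = {1}; then 1 ∈ (D ∖ Y) ∖ (T ∖ Y) but 1 ∉ (D ∩ Y) ∖ (T ∖ Y).

(⟸) This inclusion fails. Take T = ∅, Y = {1}, D = {1}; then 1 ∈ (D ∩ Y) ∖ (T ∖ Y) but 1 ∉ (D ∖ Y) ∖ (T ∖ Y).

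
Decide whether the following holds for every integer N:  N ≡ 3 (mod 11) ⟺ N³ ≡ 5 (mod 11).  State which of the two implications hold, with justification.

(⟹) Suppose N ≡ 3 (mod 11). Write N = 11j + 3. Then (11j + 3)³ = 1331j³ + 1089j² + 297j + 27 = 11(121j³ + 99j² + 27j + 2) + 5, so N³ ≡ 5 (mod 11).

(⟸) For the converse, argue contrapositively. If N ≢ 3 (mod 11), then N is congruent to one of 0, 1, 2, 4, 5, 6, 7, 8, 9, 10 modulo 11, and these give N³ ≡ 0, 1, 8, 9, 4, 7, 2, 6, 3, 10 respectively — never 5.

Both implications hold.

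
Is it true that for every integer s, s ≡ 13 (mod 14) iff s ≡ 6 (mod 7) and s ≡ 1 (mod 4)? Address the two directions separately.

(⇒) fails; (⇐) holds.

(⟹) This fails: s = 27 gives 27 ≡ 13 (mod 14) but 27 ≡ 3 (mod 4), so the conjunction on the right does not hold.

(⟸) Conversely, if s ≡ 6 (mod 7) and s ≡ 1 (mod 4), then by the Chinese remainder theorem s ≡ 13 (mod 28). Since 13 ≡ 13 (mod 14) and 14 ∣ 28, we get s ≡ 13 (mod 14).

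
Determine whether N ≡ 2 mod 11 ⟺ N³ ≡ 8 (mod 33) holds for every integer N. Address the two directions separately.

Only the reverse direction holds.

[⇐] The residues r modulo 33 with r³ ≡ 8 (mod 33) are exactly {2}, and each is ≡ 2 (mod 11).

[⇒] This fails: take N = 13. Then 13 ≡ 2 (mod 11), but 13³ = 2197 ≡ 19 (mod 33), not 8.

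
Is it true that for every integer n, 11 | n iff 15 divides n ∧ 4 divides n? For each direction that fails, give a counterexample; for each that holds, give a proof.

Both directions fail.

(→) This fails: take n = 11. Certainly 11 ∣ 11, but 15 ∤ 11.

(←) This fails: take n = 60. Both 15 ∣ 60 and 4 ∣ 60, yet 60 is not a multiple of 11 (since 60 = 5·11 + 5), so 11 ∤ 60.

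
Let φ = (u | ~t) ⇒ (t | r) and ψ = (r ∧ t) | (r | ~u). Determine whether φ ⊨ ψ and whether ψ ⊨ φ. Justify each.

[⇒] This fails. Under r = F, u = T, t = T, the left side is true but the right side is false.

[⇐] This fails. Under r = F, u = F, t = F, the left side is false but the right side is true.

Neither direction holds.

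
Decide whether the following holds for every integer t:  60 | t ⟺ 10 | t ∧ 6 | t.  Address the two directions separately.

(⇒) If 60 ∣ t, write t = 60q. Since 60 = 6·10, t = 10·(6q), so 10 ∣ t; and since 60 = 10·6, t = 6·(10q), so 6 ∣ t.

(⇐) This fails: take t = 30. Both 10 ∣ 30 and 6 ∣ 30, yet 30 is not a multiple of 60 (since 30 = 0·60 + 30), so 60 ∤ 30.

Only the forward implication holds.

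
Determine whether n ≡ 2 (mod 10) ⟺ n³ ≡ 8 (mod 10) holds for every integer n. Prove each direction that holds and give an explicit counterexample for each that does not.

Equivalent; both directions hold.

Forward direction. Suppose n ≡ 2 (mod 10). Write n = 10j + 2. Then (10j + 2)³ = 1000j³ + 600j² + 120j + 8 = 10(100j³ + 60j² + 12j) + 8, so n³ ≡ 8 (mod 10).

Converse. Suppose n³ ≡ 8 (mod 10). The only residue r in {0, …, 9} with r³ ≡ 8 (mod 10) is r = 2, so n ≡ 2 (mod 10).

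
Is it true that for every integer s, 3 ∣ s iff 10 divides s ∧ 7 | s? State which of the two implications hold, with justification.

Neither implication holds.

[⇒] This fails: take s = 3. Certainly 3 ∣ 3, but 10 ∤ 3.

[⇐] This fails: take s = 70. Both 10 ∣ 70 and 7 ∣ 70, yet 70 is not a multiple of 3 (since 70 = 23·3 + 1), so 3 ∤ 70.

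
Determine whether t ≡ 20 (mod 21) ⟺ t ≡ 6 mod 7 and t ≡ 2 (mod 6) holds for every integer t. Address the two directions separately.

(←) If t ≡ 6 (mod 7) and t ≡ 2 (mod 6), then by the Chinese remainder theorem t ≡ 20 (mod 42). Since 20 ≡ 20 (mod 21) and 21 ∣ 42, we get t ≡ 20 (mod 21).

(→) This fails: t = 41 gives 41 ≡ 20 (mod 21) but 41 ≡ 5 (mod 6), so the conjunction on the right does not hold.

Not equivalent: only (⇐) holds.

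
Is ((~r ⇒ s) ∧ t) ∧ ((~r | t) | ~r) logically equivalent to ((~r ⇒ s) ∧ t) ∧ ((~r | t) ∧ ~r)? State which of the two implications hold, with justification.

Forward direction. This fails. Under s = F, t = T, r = T, the left side is true but the right side is false.

Converse. Assume the antecedent. If s is true, the antecedent forces (s = T, t = T, r = F), and the consequent holds there. If s is false, the antecedent cannot hold. Either way the consequent holds.

The forward direction fails; the converse holds.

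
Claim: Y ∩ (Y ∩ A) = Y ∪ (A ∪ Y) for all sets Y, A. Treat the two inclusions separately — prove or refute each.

The sets are not equal: only the forward inclusion holds.

(⟹) Let x ∈ Y ∩ (Y ∩ A). Then x ∈ Y ∩ A, from which x ∈ Y ∪ (A ∪ Y).

(⟸) This inclusion fails. Take Y = {1}, A = ∅; then 1 ∈ Y ∪ (A ∪ Y) but 1 ∉ Y ∩ (Y ∩ A).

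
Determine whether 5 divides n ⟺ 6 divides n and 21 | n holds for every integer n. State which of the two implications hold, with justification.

[⇒] This fails: take n = 5. Certainly 5 ∣ 5, but 6 ∤ 5.

[⇐] This fails: take n = 42. Both 6 ∣ 42 and 21 ∣ 42, yet 42 is not a multiple of 5 (since 42 = 8·5 + 2), so 5 ∤ 42.

Neither direction holds.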